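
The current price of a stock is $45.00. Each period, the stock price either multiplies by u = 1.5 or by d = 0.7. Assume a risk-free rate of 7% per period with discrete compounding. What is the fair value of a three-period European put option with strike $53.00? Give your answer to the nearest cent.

$11.28

Risk-neutral probability p = (1 + 0.07 − 0.7)/(1.5 − 0.7) = 0.3700/0.8000 = 0.4625
Terminal stock prices: S_uuu = 151.9, S_uud = 70.88, S_udd = 33.07, S_ddd = 15.43
Terminal payoffs (K − S): max(-98.88, 0) = 0, max(-17.88, 0) = 0, max(19.93, 0) = 19.93, max(37.57, 0) = 37.57
Node uu (S = 101.2): V_uu = 1/1.07·[0.4625·0.0000 + 0.5375·0.0000] = 0.0000
Node ud (S = 47.25): V_ud = 1/1.07·[0.4625·0.0000 + 0.5375·19.9250] = 10.0091
Node dd (S = 22.05): V_dd = 1/1.07·[0.4625·19.9250 + 0.5375·37.5650] = 27.4827
Node u (S = 67.5): V_u = 1/1.07·[0.4625·0.0000 + 0.5375·10.0091] = 5.0279
Node d (S = 31.5): V_d = 1/1.07·[0.4625·10.0091 + 0.5375·27.4827] = 18.1319
Node 0 (S = 45): V_0 = 1/1.07·[0.4625·5.0279 + 0.5375·18.1319] = 11.2816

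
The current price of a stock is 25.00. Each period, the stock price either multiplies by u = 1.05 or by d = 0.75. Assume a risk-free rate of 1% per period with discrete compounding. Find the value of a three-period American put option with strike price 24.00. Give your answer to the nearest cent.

1.51

Risk-neutral probability p = (1 + 0.01 − 0.75)/(1.05 − 0.75) = 0.2600/0.3000 = 0.8667
Terminal stock prices: S_uuu = 28.94, S_uud = 20.67, S_udd = 14.77, S_ddd = 10.55
Terminal payoffs (K − S): max(-4.941, 0) = 0, max(3.328, 0) = 3.328, max(9.234, 0) = 9.234, max(13.45, 0) = 13.45
Node uu (S = 27.56): continuation = 1/1.01·[0.8667·0.0000 + 0.1333·3.3281] = 0.4394; exercise value = 0.0000 ≤ continuation, so V_uu = 0.4394
Node ud (S = 19.69): continuation = 1/1.01·[0.8667·3.3281 + 0.1333·9.2344] = 4.0749; exercise value = 4.3125 > continuation, so V_ud = 4.3125 (exercise)
Node dd (S = 14.06): continuation = 1/1.01·[0.8667·9.2344 + 0.1333·13.4531] = 9.6999; exercise value = 9.9375 > continuation, so V_dd = 9.9375 (exercise)
Node u (S = 26.25): continuation = 1/1.01·[0.8667·0.4394 + 0.1333·4.3125] = 0.9463; exercise value = 0.0000 ≤ continuation, so V_u = 0.9463
Node d (S = 18.75): continuation = 1/1.01·[0.8667·4.3125 + 0.1333·9.9375] = 5.0124; exercise value = 5.2500 > continuation, so V_d = 5.2500 (exercise)
Node 0 (S = 25): continuation = 1/1.01·[0.8667·0.9463 + 0.1333·5.2500] = 1.5051; exercise value = 0.0000 ≤ continuation, so V_0 = 1.5051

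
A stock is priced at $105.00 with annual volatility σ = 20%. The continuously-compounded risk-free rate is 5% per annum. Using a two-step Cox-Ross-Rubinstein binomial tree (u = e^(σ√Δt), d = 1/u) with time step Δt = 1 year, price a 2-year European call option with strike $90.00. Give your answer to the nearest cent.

$26.73

CRR parameters: u = e^(σ√Δt) = e^(0.2·√1) = 1.2214, d = 1/u = 0.8187
Per-period rate: rΔt = 0.05·1 = 0.05, so R = e^0.05 = 1.0513
Risk-neutral probability p = (e^0.05 − 0.8187)/(1.2214 − 0.8187) = 0.2325/0.4027 = 0.5775
Terminal stock prices: S_uu = 156.6, S_ud = 105, S_dd = 70.38
Terminal payoffs (S − K): max(66.64, 0) = 66.64, max(15, 0) = 15, max(-19.62, 0) = 0
Node u (S = 128.2): V_u = e^(−0.05)·[0.5775·66.6416 + 0.4225·15.0000] = 42.6366
Node d (S = 85.97): V_d = e^(−0.05)·[0.5775·15.0000 + 0.4225·0.0000] = 8.2399
Node 0 (S = 105): V_0 = e^(−0.05)·[0.5775·42.6366 + 0.4225·8.2399] = 26.7332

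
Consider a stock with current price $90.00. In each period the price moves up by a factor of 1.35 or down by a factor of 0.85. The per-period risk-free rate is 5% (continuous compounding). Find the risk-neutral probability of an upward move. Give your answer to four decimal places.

Risk-neutral probability p = (e^0.05 − 0.85)/(1.35 − 0.85) = 0.2013/0.5000 = 0.4025

p = 0.4025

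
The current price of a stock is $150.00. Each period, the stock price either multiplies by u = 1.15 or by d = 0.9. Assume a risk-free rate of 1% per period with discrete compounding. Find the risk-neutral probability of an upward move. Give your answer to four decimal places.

p = 0.4400

Risk-neutral probability p = (1 + 0.01 − 0.9)/(1.15 − 0.9) = 0.1100/0.2500 = 0.4400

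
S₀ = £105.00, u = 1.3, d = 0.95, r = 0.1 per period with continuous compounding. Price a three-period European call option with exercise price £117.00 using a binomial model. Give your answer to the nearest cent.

Risk-neutral probability p = (e^0.1 − 0.95)/(1.3 − 0.95) = 0.1552/0.3500 = 0.4433
Terminal stock prices: S_uuu = 230.7, S_uud = 168.6, S_udd = 123.2, S_ddd = 90.02
Terminal payoffs (S − K): max(113.7, 0) = 113.7, max(51.58, 0) = 51.58, max(6.191, 0) = 6.191, max(-26.98, 0) = 0
Node uu (S = 177.5): V_uu = e^(−0.1)·[0.4433·113.6850 + 0.5567·51.5775] = 71.5840
Node ud (S = 129.7): V_ud = e^(−0.1)·[0.4433·51.5775 + 0.5567·6.1912] = 23.8090
Node dd (S = 94.76): V_dd = e^(−0.1)·[0.4433·6.1912 + 0.5567·0.0000] = 2.4837
Node u (S = 136.5): V_u = e^(−0.1)·[0.4433·71.5840 + 0.5567·23.8090] = 40.7085
Node d (S = 99.75): V_d = e^(−0.1)·[0.4433·23.8090 + 0.5567·2.4837] = 10.8021
Node 0 (S = 105): V_0 = e^(−0.1)·[0.4433·40.7085 + 0.5567·10.8021] = 21.7713

£21.77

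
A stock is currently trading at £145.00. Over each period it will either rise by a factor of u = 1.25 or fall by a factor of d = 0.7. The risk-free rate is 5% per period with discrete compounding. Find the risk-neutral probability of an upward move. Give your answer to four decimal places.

Risk-neutral probability p = (1 + 0.05 − 0.7)/(1.25 − 0.7) = 0.3500/0.5500 = 0.6364

p = 0.6364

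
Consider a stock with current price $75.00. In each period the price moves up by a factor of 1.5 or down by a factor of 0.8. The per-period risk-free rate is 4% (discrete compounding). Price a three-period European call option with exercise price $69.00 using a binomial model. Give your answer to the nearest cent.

Risk-neutral probability p = (1 + 0.04 − 0.8)/(1.5 − 0.8) = 0.2400/0.7000 = 0.3429
Terminal stock prices: S_uuu = 253.1, S_uud = 135, S_udd = 72, S_ddd = 38.4
Terminal payoffs (S − K): max(184.1, 0) = 184.1, max(66, 0) = 66, max(3, 0) = 3, max(-30.6, 0) = 0
Node uu (S = 168.8): V_uu = 1/1.04·[0.3429·184.1250 + 0.6571·66.0000] = 102.4038
Node ud (S = 90): V_ud = 1/1.04·[0.3429·66.0000 + 0.6571·3.0000] = 23.6538
Node dd (S = 48): V_dd = 1/1.04·[0.3429·3.0000 + 0.6571·0.0000] = 0.9890
Node u (S = 112.5): V_u = 1/1.04·[0.3429·102.4038 + 0.6571·23.6538] = 48.7056
Node d (S = 60): V_d = 1/1.04·[0.3429·23.6538 + 0.6571·0.9890] = 8.4229
Node 0 (S = 75): V_0 = 1/1.04·[0.3429·48.7056 + 0.6571·8.4229] = 21.3790

$21.38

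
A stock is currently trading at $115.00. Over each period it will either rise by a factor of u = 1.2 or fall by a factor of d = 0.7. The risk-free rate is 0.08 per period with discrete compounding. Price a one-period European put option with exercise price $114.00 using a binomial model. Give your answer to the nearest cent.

Risk-neutral probability p = (1 + 0.08 − 0.7)/(1.2 − 0.7) = 0.3800/0.5000 = 0.7600
Terminal stock prices: S_u = 138, S_d = 80.5
Terminal payoffs (K − S): max(-24, 0) = 0, max(33.5, 0) = 33.5
Node 0 (S = 115): V_0 = 1/1.08·[0.7600·0.0000 + 0.2400·33.5000] = 7.4444

$7.44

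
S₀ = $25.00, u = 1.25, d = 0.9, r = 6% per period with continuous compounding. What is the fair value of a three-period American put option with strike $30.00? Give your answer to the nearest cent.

Risk-neutral probability p = (e^0.06 − 0.9)/(1.25 − 0.9) = 0.1618/0.3500 = 0.4624
Terminal stock prices: S_uuu = 48.83, S_uud = 35.16, S_udd = 25.31, S_ddd = 18.23
Terminal payoffs (K − S): max(-18.83, 0) = 0, max(-5.156, 0) = 0, max(4.688, 0) = 4.688, max(11.77, 0) = 11.77
Node uu (S = 39.06): continuation = e^(−0.06)·[0.4624·0.0000 + 0.5376·0.0000] = 0.0000; exercise value = 0.0000 ≤ continuation, so V_uu = 0.0000
Node ud (S = 28.12): continuation = e^(−0.06)·[0.4624·0.0000 + 0.5376·4.6875] = 2.3733; exercise value = 1.8750 ≤ continuation, so V_ud = 2.3733
Node dd (S = 20.25): continuation = e^(−0.06)·[0.4624·4.6875 + 0.5376·11.7750] = 8.0029; exercise value = 9.7500 > continuation, so V_dd = 9.7500 (exercise)
Node u (S = 31.25): continuation = e^(−0.06)·[0.4624·0.0000 + 0.5376·2.3733] = 1.2016; exercise value = 0.0000 ≤ continuation, so V_u = 1.2016
Node d (S = 22.5): continuation = e^(−0.06)·[0.4624·2.3733 + 0.5376·9.7500] = 5.9699; exercise value = 7.5000 > continuation, so V_d = 7.5000 (exercise)
Node 0 (S = 25): continuation = e^(−0.06)·[0.4624·1.2016 + 0.5376·7.5000] = 4.3205; exercise value = 5.0000 > continuation, so V_0 = 5.0000 (exercise)

$5.00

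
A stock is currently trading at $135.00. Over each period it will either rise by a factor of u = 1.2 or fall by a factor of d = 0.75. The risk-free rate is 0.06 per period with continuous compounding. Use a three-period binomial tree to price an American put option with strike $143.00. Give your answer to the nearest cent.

Risk-neutral probability p = (e^0.06 − 0.75)/(1.2 − 0.75) = 0.3118/0.4500 = 0.6930
Terminal stock prices: S_uuu = 233.3, S_uud = 145.8, S_udd = 91.12, S_ddd = 56.95
Terminal payoffs (K − S): max(-90.28, 0) = 0, max(-2.8, 0) = 0, max(51.88, 0) = 51.88, max(86.05, 0) = 86.05
Node uu (S = 194.4): continuation = e^(−0.06)·[0.6930·0.0000 + 0.3070·0.0000] = 0.0000; exercise value = 0.0000 ≤ continuation, so V_uu = 0.0000
Node ud (S = 121.5): continuation = e^(−0.06)·[0.6930·0.0000 + 0.3070·51.8750] = 14.9996; exercise value = 21.5000 > continuation, so V_ud = 21.5000 (exercise)
Node dd (S = 75.94): continuation = e^(−0.06)·[0.6930·51.8750 + 0.3070·86.0469] = 58.7348; exercise value = 67.0625 > continuation, so V_dd = 67.0625 (exercise)
Node u (S = 162): continuation = e^(−0.06)·[0.6930·0.0000 + 0.3070·21.5000] = 6.2167; exercise value = 0.0000 ≤ continuation, so V_u = 6.2167
Node d (S = 101.2): continuation = e^(−0.06)·[0.6930·21.5000 + 0.3070·67.0625] = 33.4223; exercise value = 41.7500 > continuation, so V_d = 41.7500 (exercise)
Node 0 (S = 135): continuation = e^(−0.06)·[0.6930·6.2167 + 0.3070·41.7500] = 16.1291; exercise value = 8.0000 ≤ continuation, so V_0 = 16.1291

$16.13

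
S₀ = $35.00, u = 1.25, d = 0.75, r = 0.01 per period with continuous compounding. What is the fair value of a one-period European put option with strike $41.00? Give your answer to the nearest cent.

$7.01

Risk-neutral probability p = (e^0.01 − 0.75)/(1.25 − 0.75) = 0.2601/0.5000 = 0.5201
Terminal stock prices: S_u = 43.75, S_d = 26.25
Terminal payoffs (K − S): max(-2.75, 0) = 0, max(14.75, 0) = 14.75
Node 0 (S = 35): V_0 = e^(−0.01)·[0.5201·0.0000 + 0.4799·14.7500] = 7.0081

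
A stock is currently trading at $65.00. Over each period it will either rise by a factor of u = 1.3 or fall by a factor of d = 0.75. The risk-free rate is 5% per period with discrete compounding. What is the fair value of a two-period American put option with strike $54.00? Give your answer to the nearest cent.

$3.27

Risk-neutral probability p = (1 + 0.05 − 0.75)/(1.3 − 0.75) = 0.3000/0.5500 = 0.5455
Terminal stock prices: S_uu = 109.9, S_ud = 63.38, S_dd = 36.56
Terminal payoffs (K − S): max(-55.85, 0) = 0, max(-9.375, 0) = 0, max(17.44, 0) = 17.44
Node u (S = 84.5): continuation = 1/1.05·[0.5455·0.0000 + 0.4545·0.0000] = 0.0000; exercise value = 0.0000 ≤ continuation, so V_u = 0.0000
Node d (S = 48.75): continuation = 1/1.05·[0.5455·0.0000 + 0.4545·17.4375] = 7.5487; exercise value = 5.2500 ≤ continuation, so V_d = 7.5487
Node 0 (S = 65): continuation = 1/1.05·[0.5455·0.0000 + 0.4545·7.5487] = 3.2678; exercise value = 0.0000 ≤ continuation, so V_0 = 3.2678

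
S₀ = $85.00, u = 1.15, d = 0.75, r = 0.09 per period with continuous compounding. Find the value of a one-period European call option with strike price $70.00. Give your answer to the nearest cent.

Risk-neutral probability p = (e^0.09 − 0.75)/(1.15 − 0.75) = 0.3442/0.4000 = 0.8604
Terminal stock prices: S_u = 97.75, S_d = 63.75
Terminal payoffs (S − K): max(27.75, 0) = 27.75, max(-6.25, 0) = 0
Node 0 (S = 85): V_0 = e^(−0.09)·[0.8604·27.7500 + 0.1396·0.0000] = 21.8220

$21.82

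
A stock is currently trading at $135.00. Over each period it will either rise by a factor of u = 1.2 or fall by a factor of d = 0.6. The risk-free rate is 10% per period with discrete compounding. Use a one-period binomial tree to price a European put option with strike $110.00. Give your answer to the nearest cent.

$4.39

Risk-neutral probability p = (1 + 0.1 − 0.6)/(1.2 − 0.6) = 0.5000/0.6000 = 0.8333
Terminal stock prices: S_u = 162, S_d = 81
Terminal payoffs (K − S): max(-52, 0) = 0, max(29, 0) = 29
Node 0 (S = 135): V_0 = 1/1.1·[0.8333·0.0000 + 0.1667·29.0000] = 4.3939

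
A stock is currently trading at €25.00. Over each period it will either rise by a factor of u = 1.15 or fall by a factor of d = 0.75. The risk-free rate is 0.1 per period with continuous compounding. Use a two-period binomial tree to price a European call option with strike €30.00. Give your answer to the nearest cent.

Risk-neutral probability p = (e^0.1 − 0.75)/(1.15 − 0.75) = 0.3552/0.4000 = 0.8879
Terminal stock prices: S_uu = 33.06, S_ud = 21.56, S_dd = 14.06
Terminal payoffs (S − K): max(3.062, 0) = 3.062, max(-8.438, 0) = 0, max(-15.94, 0) = 0
Node u (S = 28.75): V_u = e^(−0.1)·[0.8879·3.0625 + 0.1121·0.0000] = 2.4605
Node d (S = 18.75): V_d = e^(−0.1)·[0.8879·0.0000 + 0.1121·0.0000] = 0.0000
Node 0 (S = 25): V_0 = e^(−0.1)·[0.8879·2.4605 + 0.1121·0.0000] = 1.9768

€1.98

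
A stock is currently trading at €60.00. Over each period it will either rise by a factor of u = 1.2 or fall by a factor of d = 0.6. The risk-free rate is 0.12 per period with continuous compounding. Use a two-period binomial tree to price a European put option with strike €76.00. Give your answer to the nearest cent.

€6.11

Risk-neutral probability p = (e^0.12 − 0.6)/(1.2 − 0.6) = 0.5275/0.6000 = 0.8792
Terminal stock prices: S_uu = 86.4, S_ud = 43.2, S_dd = 21.6
Terminal payoffs (K − S): max(-10.4, 0) = 0, max(32.8, 0) = 32.8, max(54.4, 0) = 54.4
Node u (S = 72): V_u = e^(−0.12)·[0.8792·0.0000 + 0.1208·32.8000] = 3.5153
Node d (S = 36): V_d = e^(−0.12)·[0.8792·32.8000 + 0.1208·54.4000] = 31.4060
Node 0 (S = 60): V_0 = e^(−0.12)·[0.8792·3.5153 + 0.1208·31.4060] = 6.1070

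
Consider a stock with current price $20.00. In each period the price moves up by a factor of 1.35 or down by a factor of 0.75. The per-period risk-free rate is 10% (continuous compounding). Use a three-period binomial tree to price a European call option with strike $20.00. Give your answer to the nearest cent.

Risk-neutral probability p = (e^0.1 − 0.75)/(1.35 − 0.75) = 0.3552/0.6000 = 0.5920
Terminal stock prices: S_uuu = 49.21, S_uud = 27.34, S_udd = 15.19, S_ddd = 8.438
Terminal payoffs (S − K): max(29.21, 0) = 29.21, max(7.338, 0) = 7.338, max(-4.812, 0) = 0, max(-11.56, 0) = 0
Node uu (S = 36.45): V_uu = e^(−0.1)·[0.5920·29.2075 + 0.4080·7.3375] = 18.3533
Node ud (S = 20.25): V_ud = e^(−0.1)·[0.5920·7.3375 + 0.4080·0.0000] = 3.9301
Node dd (S = 11.25): V_dd = e^(−0.1)·[0.5920·0.0000 + 0.4080·0.0000] = 0.0000
Node u (S = 27): V_u = e^(−0.1)·[0.5920·18.3533 + 0.4080·3.9301] = 11.2814
Node d (S = 15): V_d = e^(−0.1)·[0.5920·3.9301 + 0.4080·0.0000] = 2.1050
Node 0 (S = 20): V_0 = e^(−0.1)·[0.5920·11.2814 + 0.4080·2.1050] = 6.8198

$6.82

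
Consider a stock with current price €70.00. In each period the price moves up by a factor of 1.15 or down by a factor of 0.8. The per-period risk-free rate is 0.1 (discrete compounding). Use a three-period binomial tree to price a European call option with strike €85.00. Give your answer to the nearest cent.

€10.15

Risk-neutral probability p = (1 + 0.1 − 0.8)/(1.15 − 0.8) = 0.3000/0.3500 = 0.8571
Terminal stock prices: S_uuu = 106.5, S_uud = 74.06, S_udd = 51.52, S_ddd = 35.84
Terminal payoffs (S − K): max(21.46, 0) = 21.46, max(-10.94, 0) = 0, max(-33.48, 0) = 0, max(-49.16, 0) = 0
Node uu (S = 92.57): V_uu = 1/1.1·[0.8571·21.4612 + 0.1429·0.0000] = 16.7231
Node ud (S = 64.4): V_ud = 1/1.1·[0.8571·0.0000 + 0.1429·0.0000] = 0.0000
Node dd (S = 44.8): V_dd = 1/1.1·[0.8571·0.0000 + 0.1429·0.0000] = 0.0000
Node u (S = 80.5): V_u = 1/1.1·[0.8571·16.7231 + 0.1429·0.0000] = 13.0309
Node d (S = 56): V_d = 1/1.1·[0.8571·0.0000 + 0.1429·0.0000] = 0.0000
Node 0 (S = 70): V_0 = 1/1.1·[0.8571·13.0309 + 0.1429·0.0000] = 10.1540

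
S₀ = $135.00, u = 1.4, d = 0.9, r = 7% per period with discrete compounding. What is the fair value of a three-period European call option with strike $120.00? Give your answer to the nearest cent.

Risk-neutral probability p = (1 + 0.07 − 0.9)/(1.4 − 0.9) = 0.1700/0.5000 = 0.3400
Terminal stock prices: S_uuu = 370.4, S_uud = 238.1, S_udd = 153.1, S_ddd = 98.42
Terminal payoffs (S − K): max(250.4, 0) = 250.4, max(118.1, 0) = 118.1, max(33.09, 0) = 33.09, max(-21.58, 0) = 0
Node uu (S = 264.6): V_uu = 1/1.07·[0.3400·250.4400 + 0.6600·118.1400] = 152.4505
Node ud (S = 170.1): V_ud = 1/1.07·[0.3400·118.1400 + 0.6600·33.0900] = 57.9505
Node dd (S = 109.4): V_dd = 1/1.07·[0.3400·33.0900 + 0.6600·0.0000] = 10.5146
Node u (S = 189): V_u = 1/1.07·[0.3400·152.4505 + 0.6600·57.9505] = 84.1874
Node d (S = 121.5): V_d = 1/1.07·[0.3400·57.9505 + 0.6600·10.5146] = 24.8998
Node 0 (S = 135): V_0 = 1/1.07·[0.3400·84.1874 + 0.6600·24.8998] = 42.1099

$42.11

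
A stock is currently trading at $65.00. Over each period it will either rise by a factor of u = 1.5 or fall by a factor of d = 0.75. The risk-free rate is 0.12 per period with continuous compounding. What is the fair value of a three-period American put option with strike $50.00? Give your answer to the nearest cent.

$2.61

Risk-neutral probability p = (e^0.12 − 0.75)/(1.5 − 0.75) = 0.3775/0.7500 = 0.5033
Terminal stock prices: S_uuu = 219.4, S_uud = 109.7, S_udd = 54.84, S_ddd = 27.42
Terminal payoffs (K − S): max(-169.4, 0) = 0, max(-59.69, 0) = 0, max(-4.844, 0) = 0, max(22.58, 0) = 22.58
Node uu (S = 146.2): continuation = e^(−0.12)·[0.5033·0.0000 + 0.4967·0.0000] = 0.0000; exercise value = 0.0000 ≤ continuation, so V_uu = 0.0000
Node ud (S = 73.12): continuation = e^(−0.12)·[0.5033·0.0000 + 0.4967·0.0000] = 0.0000; exercise value = 0.0000 ≤ continuation, so V_ud = 0.0000
Node dd (S = 36.56): continuation = e^(−0.12)·[0.5033·0.0000 + 0.4967·22.5781] = 9.9458; exercise value = 13.4375 > continuation, so V_dd = 13.4375 (exercise)
Node u (S = 97.5): continuation = e^(−0.12)·[0.5033·0.0000 + 0.4967·0.0000] = 0.0000; exercise value = 0.0000 ≤ continuation, so V_u = 0.0000
Node d (S = 48.75): continuation = e^(−0.12)·[0.5033·0.0000 + 0.4967·13.4375] = 5.9193; exercise value = 1.2500 ≤ continuation, so V_d = 5.9193
Node 0 (S = 65): continuation = e^(−0.12)·[0.5033·0.0000 + 0.4967·5.9193] = 2.6075; exercise value = 0.0000 ≤ continuation, so V_0 = 2.6075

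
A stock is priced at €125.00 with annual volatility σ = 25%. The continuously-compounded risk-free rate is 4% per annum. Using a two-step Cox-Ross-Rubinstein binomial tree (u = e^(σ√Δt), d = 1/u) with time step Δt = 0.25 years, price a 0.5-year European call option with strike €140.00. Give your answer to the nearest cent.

€5.20

CRR parameters: u = e^(σ√Δt) = e^(0.25·√0.25) = 1.1331, d = 1/u = 0.8825
Per-period rate: rΔt = 0.04·0.25 = 0.01, so R = e^0.01 = 1.0101
Risk-neutral probability p = (e^0.01 − 0.8825)/(1.1331 − 0.8825) = 0.1276/0.2507 = 0.5089
Terminal stock prices: S_uu = 160.5, S_ud = 125, S_dd = 97.35
Terminal payoffs (S − K): max(20.5, 0) = 20.5, max(-15, 0) = 0, max(-42.65, 0) = 0
Node u (S = 141.6): V_u = e^(−0.01)·[0.5089·20.5032 + 0.4911·0.0000] = 10.3300
Node d (S = 110.3): V_d = e^(−0.01)·[0.5089·0.0000 + 0.4911·0.0000] = 0.0000
Node 0 (S = 125): V_0 = e^(−0.01)·[0.5089·10.3300 + 0.4911·0.0000] = 5.2045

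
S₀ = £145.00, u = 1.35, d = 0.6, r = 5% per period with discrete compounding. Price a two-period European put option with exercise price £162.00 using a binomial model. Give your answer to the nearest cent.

Risk-neutral probability p = (1 + 0.05 − 0.6)/(1.35 − 0.6) = 0.4500/0.7500 = 0.6000
Terminal stock prices: S_uu = 264.3, S_ud = 117.4, S_dd = 52.2
Terminal payoffs (K − S): max(-102.3, 0) = 0, max(44.55, 0) = 44.55, max(109.8, 0) = 109.8
Node u (S = 195.8): V_u = 1/1.05·[0.6000·0.0000 + 0.4000·44.5500] = 16.9714
Node d (S = 87): V_d = 1/1.05·[0.6000·44.5500 + 0.4000·109.8000] = 67.2857
Node 0 (S = 145): V_0 = 1/1.05·[0.6000·16.9714 + 0.4000·67.2857] = 35.3306

£35.33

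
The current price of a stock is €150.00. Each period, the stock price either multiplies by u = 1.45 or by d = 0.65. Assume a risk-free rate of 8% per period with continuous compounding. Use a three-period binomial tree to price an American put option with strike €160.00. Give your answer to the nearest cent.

Risk-neutral probability p = (e^0.08 − 0.65)/(1.45 − 0.65) = 0.4333/0.8000 = 0.5416
Terminal stock prices: S_uuu = 457.3, S_uud = 205, S_udd = 91.89, S_ddd = 41.19
Terminal payoffs (K − S): max(-297.3, 0) = 0, max(-44.99, 0) = 0, max(68.11, 0) = 68.11, max(118.8, 0) = 118.8
Node uu (S = 315.4): continuation = e^(−0.08)·[0.5416·0.0000 + 0.4584·0.0000] = 0.0000; exercise value = 0.0000 ≤ continuation, so V_uu = 0.0000
Node ud (S = 141.4): continuation = e^(−0.08)·[0.5416·0.0000 + 0.4584·68.1062] = 28.8190; exercise value = 18.6250 ≤ continuation, so V_ud = 28.8190
Node dd (S = 63.38): continuation = e^(−0.08)·[0.5416·68.1062 + 0.4584·118.8063] = 84.3236; exercise value = 96.6250 > continuation, so V_dd = 96.6250 (exercise)
Node u (S = 217.5): continuation = e^(−0.08)·[0.5416·0.0000 + 0.4584·28.8190] = 12.1947; exercise value = 0.0000 ≤ continuation, so V_u = 12.1947
Node d (S = 97.5): continuation = e^(−0.08)·[0.5416·28.8190 + 0.4584·96.6250] = 55.2953; exercise value = 62.5000 > continuation, so V_d = 62.5000 (exercise)
Node 0 (S = 150): continuation = e^(−0.08)·[0.5416·12.1947 + 0.4584·62.5000] = 32.5437; exercise value = 10.0000 ≤ continuation, so V_0 = 32.5437

€32.54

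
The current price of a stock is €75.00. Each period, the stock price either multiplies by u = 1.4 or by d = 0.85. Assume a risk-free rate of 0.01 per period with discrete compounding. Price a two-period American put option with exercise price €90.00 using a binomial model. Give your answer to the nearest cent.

€18.58

Risk-neutral probability p = (1 + 0.01 − 0.85)/(1.4 − 0.85) = 0.1600/0.5500 = 0.2909
Terminal stock prices: S_uu = 147, S_ud = 89.25, S_dd = 54.19
Terminal payoffs (K − S): max(-57, 0) = 0, max(0.75, 0) = 0.75, max(35.81, 0) = 35.81
Node u (S = 105): continuation = 1/1.01·[0.2909·0.0000 + 0.7091·0.7500] = 0.5266; exercise value = 0.0000 ≤ continuation, so V_u = 0.5266
Node d (S = 63.75): continuation = 1/1.01·[0.2909·0.7500 + 0.7091·35.8125] = 25.3589; exercise value = 26.2500 > continuation, so V_d = 26.2500 (exercise)
Node 0 (S = 75): continuation = 1/1.01·[0.2909·0.5266 + 0.7091·26.2500] = 18.5810; exercise value = 15.0000 ≤ continuation, so V_0 = 18.5810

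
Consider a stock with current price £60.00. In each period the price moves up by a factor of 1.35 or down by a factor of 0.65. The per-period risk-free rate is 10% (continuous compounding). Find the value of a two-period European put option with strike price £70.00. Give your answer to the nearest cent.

Risk-neutral probability p = (e^0.1 − 0.65)/(1.35 − 0.65) = 0.4552/0.7000 = 0.6502
Terminal stock prices: S_uu = 109.4, S_ud = 52.65, S_dd = 25.35
Terminal payoffs (K − S): max(-39.35, 0) = 0, max(17.35, 0) = 17.35, max(44.65, 0) = 44.65
Node u (S = 81): V_u = e^(−0.1)·[0.6502·0.0000 + 0.3498·17.3500] = 5.4908
Node d (S = 39): V_d = e^(−0.1)·[0.6502·17.3500 + 0.3498·44.6500] = 24.3386
Node 0 (S = 60): V_0 = e^(−0.1)·[0.6502·5.4908 + 0.3498·24.3386] = 10.9331

£10.93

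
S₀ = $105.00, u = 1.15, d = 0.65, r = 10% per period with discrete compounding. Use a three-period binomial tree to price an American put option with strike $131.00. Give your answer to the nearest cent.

$26.00

Risk-neutral probability p = (1 + 0.1 − 0.65)/(1.15 − 0.65) = 0.4500/0.5000 = 0.9000
Terminal stock prices: S_uuu = 159.7, S_uud = 90.26, S_udd = 51.02, S_ddd = 28.84
Terminal payoffs (K − S): max(-28.69, 0) = 0, max(40.74, 0) = 40.74, max(79.98, 0) = 79.98, max(102.2, 0) = 102.2
Node uu (S = 138.9): continuation = 1/1.1·[0.9000·0.0000 + 0.1000·40.7394] = 3.7036; exercise value = 0.0000 ≤ continuation, so V_uu = 3.7036
Node ud (S = 78.49): continuation = 1/1.1·[0.9000·40.7394 + 0.1000·79.9831] = 40.6034; exercise value = 52.5125 > continuation, so V_ud = 52.5125 (exercise)
Node dd (S = 44.36): continuation = 1/1.1·[0.9000·79.9831 + 0.1000·102.1644] = 74.7284; exercise value = 86.6375 > continuation, so V_dd = 86.6375 (exercise)
Node u (S = 120.7): continuation = 1/1.1·[0.9000·3.7036 + 0.1000·52.5125] = 7.8041; exercise value = 10.2500 > continuation, so V_u = 10.2500 (exercise)
Node d (S = 68.25): continuation = 1/1.1·[0.9000·52.5125 + 0.1000·86.6375] = 50.8409; exercise value = 62.7500 > continuation, so V_d = 62.7500 (exercise)
Node 0 (S = 105): continuation = 1/1.1·[0.9000·10.2500 + 0.1000·62.7500] = 14.0909; exercise value = 26.0000 > continuation, so V_0 = 26.0000 (exercise)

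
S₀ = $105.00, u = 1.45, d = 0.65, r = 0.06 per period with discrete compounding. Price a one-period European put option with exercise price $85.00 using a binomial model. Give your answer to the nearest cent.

Risk-neutral probability p = (1 + 0.06 − 0.65)/(1.45 − 0.65) = 0.4100/0.8000 = 0.5125
Terminal stock prices: S_u = 152.2, S_d = 68.25
Terminal payoffs (K − S): max(-67.25, 0) = 0, max(16.75, 0) = 16.75
Node 0 (S = 105): V_0 = 1/1.06·[0.5125·0.0000 + 0.4875·16.7500] = 7.7034

$7.70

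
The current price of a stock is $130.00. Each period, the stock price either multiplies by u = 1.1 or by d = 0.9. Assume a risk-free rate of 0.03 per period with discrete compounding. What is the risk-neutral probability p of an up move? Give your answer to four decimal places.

p = 0.6500

Risk-neutral probability p = (1 + 0.03 − 0.9)/(1.1 − 0.9) = 0.1300/0.2000 = 0.6500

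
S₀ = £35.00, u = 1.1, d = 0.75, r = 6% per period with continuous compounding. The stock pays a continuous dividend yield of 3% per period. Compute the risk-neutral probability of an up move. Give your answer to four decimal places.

Per-period risk-free factor R = e^0.06 = 1.0618; dividend-adjusted growth = e^(0.06−0.03) = 1.0305.
Risk-neutral probability p = (1.0305 − 0.75)/(1.1 − 0.75) = 0.2805/0.3500 = 0.8013

p = 0.8013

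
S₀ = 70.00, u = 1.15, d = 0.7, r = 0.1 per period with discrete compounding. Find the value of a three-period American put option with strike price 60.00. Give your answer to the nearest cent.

1.41

Risk-neutral probability p = (1 + 0.1 − 0.7)/(1.15 − 0.7) = 0.4000/0.4500 = 0.8889
Terminal stock prices: S_uuu = 106.5, S_uud = 64.8, S_udd = 39.44, S_ddd = 24.01
Terminal payoffs (K − S): max(-46.46, 0) = 0, max(-4.802, 0) = 0, max(20.56, 0) = 20.56, max(35.99, 0) = 35.99
Node uu (S = 92.57): continuation = 1/1.1·[0.8889·0.0000 + 0.1111·0.0000] = 0.0000; exercise value = 0.0000 ≤ continuation, so V_uu = 0.0000
Node ud (S = 56.35): continuation = 1/1.1·[0.8889·0.0000 + 0.1111·20.5550] = 2.0763; exercise value = 3.6500 > continuation, so V_ud = 3.6500 (exercise)
Node dd (S = 34.3): continuation = 1/1.1·[0.8889·20.5550 + 0.1111·35.9900] = 20.2455; exercise value = 25.7000 > continuation, so V_dd = 25.7000 (exercise)
Node u (S = 80.5): continuation = 1/1.1·[0.8889·0.0000 + 0.1111·3.6500] = 0.3687; exercise value = 0.0000 ≤ continuation, so V_u = 0.3687
Node d (S = 49): continuation = 1/1.1·[0.8889·3.6500 + 0.1111·25.7000] = 5.5455; exercise value = 11.0000 > continuation, so V_d = 11.0000 (exercise)
Node 0 (S = 70): continuation = 1/1.1·[0.8889·0.3687 + 0.1111·11.0000] = 1.4090; exercise value = 0.0000 ≤ continuation, so V_0 = 1.4090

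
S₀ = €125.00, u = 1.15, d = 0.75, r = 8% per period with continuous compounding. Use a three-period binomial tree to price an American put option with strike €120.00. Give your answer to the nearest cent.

€5.48

Risk-neutral probability p = (e^0.08 − 0.75)/(1.15 − 0.75) = 0.3333/0.4000 = 0.8332
Terminal stock prices: S_uuu = 190.1, S_uud = 124, S_udd = 80.86, S_ddd = 52.73
Terminal payoffs (K − S): max(-70.11, 0) = 0, max(-3.984, 0) = 0, max(39.14, 0) = 39.14, max(67.27, 0) = 67.27
Node uu (S = 165.3): continuation = e^(−0.08)·[0.8332·0.0000 + 0.1668·0.0000] = 0.0000; exercise value = 0.0000 ≤ continuation, so V_uu = 0.0000
Node ud (S = 107.8): continuation = e^(−0.08)·[0.8332·0.0000 + 0.1668·39.1406] = 6.0261; exercise value = 12.1875 > continuation, so V_ud = 12.1875 (exercise)
Node dd (S = 70.31): continuation = e^(−0.08)·[0.8332·39.1406 + 0.1668·67.2656] = 40.4615; exercise value = 49.6875 > continuation, so V_dd = 49.6875 (exercise)
Node u (S = 143.8): continuation = e^(−0.08)·[0.8332·0.0000 + 0.1668·12.1875] = 1.8764; exercise value = 0.0000 ≤ continuation, so V_u = 1.8764
Node d (S = 93.75): continuation = e^(−0.08)·[0.8332·12.1875 + 0.1668·49.6875] = 17.0240; exercise value = 26.2500 > continuation, so V_d = 26.2500 (exercise)
Node 0 (S = 125): continuation = e^(−0.08)·[0.8332·1.8764 + 0.1668·26.2500] = 5.4847; exercise value = 0.0000 ≤ continuation, so V_0 = 5.4847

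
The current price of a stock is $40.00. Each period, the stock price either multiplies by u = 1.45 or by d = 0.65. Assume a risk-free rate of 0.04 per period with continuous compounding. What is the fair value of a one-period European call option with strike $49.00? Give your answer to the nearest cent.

$4.22

Risk-neutral probability p = (e^0.04 − 0.65)/(1.45 − 0.65) = 0.3908/0.8000 = 0.4885
Terminal stock prices: S_u = 58, S_d = 26
Terminal payoffs (S − K): max(9, 0) = 9, max(-23, 0) = 0
Node 0 (S = 40): V_0 = e^(−0.04)·[0.4885·9.0000 + 0.5115·0.0000] = 4.2242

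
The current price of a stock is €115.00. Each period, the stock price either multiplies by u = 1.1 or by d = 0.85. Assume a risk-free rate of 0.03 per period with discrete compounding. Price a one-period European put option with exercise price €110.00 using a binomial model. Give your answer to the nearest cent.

Risk-neutral probability p = (1 + 0.03 − 0.85)/(1.1 − 0.85) = 0.1800/0.2500 = 0.7200
Terminal stock prices: S_u = 126.5, S_d = 97.75
Terminal payoffs (K − S): max(-16.5, 0) = 0, max(12.25, 0) = 12.25
Node 0 (S = 115): V_0 = 1/1.03·[0.7200·0.0000 + 0.2800·12.2500] = 3.3301

€3.33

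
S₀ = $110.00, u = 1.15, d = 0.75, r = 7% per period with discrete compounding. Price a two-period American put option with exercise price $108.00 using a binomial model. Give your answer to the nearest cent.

$6.60

Risk-neutral probability p = (1 + 0.07 − 0.75)/(1.15 − 0.75) = 0.3200/0.4000 = 0.8000
Terminal stock prices: S_uu = 145.5, S_ud = 94.87, S_dd = 61.88
Terminal payoffs (K − S): max(-37.47, 0) = 0, max(13.13, 0) = 13.13, max(46.12, 0) = 46.12
Node u (S = 126.5): continuation = 1/1.07·[0.8000·0.0000 + 0.2000·13.1250] = 2.4533; exercise value = 0.0000 ≤ continuation, so V_u = 2.4533
Node d (S = 82.5): continuation = 1/1.07·[0.8000·13.1250 + 0.2000·46.1250] = 18.4346; exercise value = 25.5000 > continuation, so V_d = 25.5000 (exercise)
Node 0 (S = 110): continuation = 1/1.07·[0.8000·2.4533 + 0.2000·25.5000] = 6.6006; exercise value = 0.0000 ≤ continuation, so V_0 = 6.6006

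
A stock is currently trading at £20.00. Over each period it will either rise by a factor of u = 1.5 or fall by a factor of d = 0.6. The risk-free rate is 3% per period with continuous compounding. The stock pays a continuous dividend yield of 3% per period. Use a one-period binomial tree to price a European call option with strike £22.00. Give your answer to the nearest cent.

Per-period risk-free factor R = e^0.03 = 1.0305; dividend-adjusted growth = e^(0.03−0.03) = 1.0000.
Risk-neutral probability p = (1.0000 − 0.6)/(1.5 − 0.6) = 0.4000/0.9000 = 0.4444
Terminal stock prices: S_u = 30, S_d = 12
Terminal payoffs (S − K): max(8, 0) = 8, max(-10, 0) = 0
Node 0 (S = 20): V_0 = e^(−0.03)·[0.4444·8.0000 + 0.5556·0.0000] = 3.4505

£3.45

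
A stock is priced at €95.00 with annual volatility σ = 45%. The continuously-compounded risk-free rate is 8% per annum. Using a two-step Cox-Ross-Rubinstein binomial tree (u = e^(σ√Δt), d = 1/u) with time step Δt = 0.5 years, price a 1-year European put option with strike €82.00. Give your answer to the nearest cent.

€7.79

CRR parameters: u = e^(σ√Δt) = e^(0.45·√0.5) = 1.3746, d = 1/u = 0.7275
Per-period rate: rΔt = 0.08·0.5 = 0.04, so R = e^0.04 = 1.0408
Risk-neutral probability p = (e^0.04 − 0.7275)/(1.3746 − 0.7275) = 0.3134/0.6472 = 0.4842
Terminal stock prices: S_uu = 179.5, S_ud = 95, S_dd = 50.27
Terminal payoffs (K − S): max(-97.52, 0) = 0, max(-13, 0) = 0, max(31.73, 0) = 31.73
Node u (S = 130.6): V_u = e^(−0.04)·[0.4842·0.0000 + 0.5158·0.0000] = 0.0000
Node d (S = 69.11): V_d = e^(−0.04)·[0.4842·0.0000 + 0.5158·31.7264] = 15.7236
Node 0 (S = 95): V_0 = e^(−0.04)·[0.4842·0.0000 + 0.5158·15.7236] = 7.7926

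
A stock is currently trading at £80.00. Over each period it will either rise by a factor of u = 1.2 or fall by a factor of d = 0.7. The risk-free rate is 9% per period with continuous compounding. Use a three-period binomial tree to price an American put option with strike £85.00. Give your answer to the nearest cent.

£8.53

Risk-neutral probability p = (e^0.09 − 0.7)/(1.2 − 0.7) = 0.3942/0.5000 = 0.7883
Terminal stock prices: S_uuu = 138.2, S_uud = 80.64, S_udd = 47.04, S_ddd = 27.44
Terminal payoffs (K − S): max(-53.24, 0) = 0, max(4.36, 0) = 4.36, max(37.96, 0) = 37.96, max(57.56, 0) = 57.56
Node uu (S = 115.2): continuation = e^(−0.09)·[0.7883·0.0000 + 0.2117·4.3600] = 0.8434; exercise value = 0.0000 ≤ continuation, so V_uu = 0.8434
Node ud (S = 67.2): continuation = e^(−0.09)·[0.7883·4.3600 + 0.2117·37.9600] = 10.4842; exercise value = 17.8000 > continuation, so V_ud = 17.8000 (exercise)
Node dd (S = 39.2): continuation = e^(−0.09)·[0.7883·37.9600 + 0.2117·57.5600] = 38.4842; exercise value = 45.8000 > continuation, so V_dd = 45.8000 (exercise)
Node u (S = 96): continuation = e^(−0.09)·[0.7883·0.8434 + 0.2117·17.8000] = 4.0508; exercise value = 0.0000 ≤ continuation, so V_u = 4.0508
Node d (S = 56): continuation = e^(−0.09)·[0.7883·17.8000 + 0.2117·45.8000] = 21.6842; exercise value = 29.0000 > continuation, so V_d = 29.0000 (exercise)
Node 0 (S = 80): continuation = e^(−0.09)·[0.7883·4.0508 + 0.2117·29.0000] = 8.5282; exercise value = 5.0000 ≤ continuation, so V_0 = 8.5282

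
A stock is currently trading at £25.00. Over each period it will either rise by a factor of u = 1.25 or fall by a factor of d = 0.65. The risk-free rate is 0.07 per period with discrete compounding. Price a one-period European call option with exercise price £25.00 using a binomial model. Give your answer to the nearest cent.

£4.09

Risk-neutral probability p = (1 + 0.07 − 0.65)/(1.25 − 0.65) = 0.4200/0.6000 = 0.7000
Terminal stock prices: S_u = 31.25, S_d = 16.25
Terminal payoffs (S − K): max(6.25, 0) = 6.25, max(-8.75, 0) = 0
Node 0 (S = 25): V_0 = 1/1.07·[0.7000·6.2500 + 0.3000·0.0000] = 4.0888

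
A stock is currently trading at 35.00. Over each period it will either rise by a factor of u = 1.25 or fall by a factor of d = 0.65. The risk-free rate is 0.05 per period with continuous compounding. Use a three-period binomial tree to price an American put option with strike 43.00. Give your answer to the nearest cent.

Risk-neutral probability p = (e^0.05 − 0.65)/(1.25 − 0.65) = 0.4013/0.6000 = 0.6688
Terminal stock prices: S_uuu = 68.36, S_uud = 35.55, S_udd = 18.48, S_ddd = 9.612
Terminal payoffs (K − S): max(-25.36, 0) = 0, max(7.453, 0) = 7.453, max(24.52, 0) = 24.52, max(33.39, 0) = 33.39
Node uu (S = 54.69): continuation = e^(−0.05)·[0.6688·0.0000 + 0.3312·7.4531] = 2.3482; exercise value = 0.0000 ≤ continuation, so V_uu = 2.3482
Node ud (S = 28.44): continuation = e^(−0.05)·[0.6688·7.4531 + 0.3312·24.5156] = 12.4654; exercise value = 14.5625 > continuation, so V_ud = 14.5625 (exercise)
Node dd (S = 14.79): continuation = e^(−0.05)·[0.6688·24.5156 + 0.3312·33.3881] = 26.1154; exercise value = 28.2125 > continuation, so V_dd = 28.2125 (exercise)
Node u (S = 43.75): continuation = e^(−0.05)·[0.6688·2.3482 + 0.3312·14.5625] = 6.0819; exercise value = 0.0000 ≤ continuation, so V_u = 6.0819
Node d (S = 22.75): continuation = e^(−0.05)·[0.6688·14.5625 + 0.3312·28.2125] = 18.1529; exercise value = 20.2500 > continuation, so V_d = 20.2500 (exercise)
Node 0 (S = 35): continuation = e^(−0.05)·[0.6688·6.0819 + 0.3312·20.2500] = 10.2491; exercise value = 8.0000 ≤ continuation, so V_0 = 10.2491

10.25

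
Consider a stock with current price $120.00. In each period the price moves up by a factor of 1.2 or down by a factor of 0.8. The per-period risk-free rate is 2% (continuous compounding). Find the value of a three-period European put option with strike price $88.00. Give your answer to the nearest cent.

Risk-neutral probability p = (e^0.02 − 0.8)/(1.2 − 0.8) = 0.2202/0.4000 = 0.5505
Terminal stock prices: S_uuu = 207.4, S_uud = 138.2, S_udd = 92.16, S_ddd = 61.44
Terminal payoffs (K − S): max(-119.4, 0) = 0, max(-50.24, 0) = 0, max(-4.16, 0) = 0, max(26.56, 0) = 26.56
Node uu (S = 172.8): V_uu = e^(−0.02)·[0.5505·0.0000 + 0.4495·0.0000] = 0.0000
Node ud (S = 115.2): V_ud = e^(−0.02)·[0.5505·0.0000 + 0.4495·0.0000] = 0.0000
Node dd (S = 76.8): V_dd = e^(−0.02)·[0.5505·0.0000 + 0.4495·26.5600] = 11.7022
Node u (S = 144): V_u = e^(−0.02)·[0.5505·0.0000 + 0.4495·0.0000] = 0.0000
Node d (S = 96): V_d = e^(−0.02)·[0.5505·0.0000 + 0.4495·11.7022] = 5.1560
Node 0 (S = 120): V_0 = e^(−0.02)·[0.5505·0.0000 + 0.4495·5.1560] = 2.2717

$2.27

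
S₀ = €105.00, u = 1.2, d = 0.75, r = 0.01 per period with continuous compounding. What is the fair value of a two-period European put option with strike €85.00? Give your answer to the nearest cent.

Risk-neutral probability p = (e^0.01 − 0.75)/(1.2 − 0.75) = 0.2601/0.4500 = 0.5779
Terminal stock prices: S_uu = 151.2, S_ud = 94.5, S_dd = 59.06
Terminal payoffs (K − S): max(-66.2, 0) = 0, max(-9.5, 0) = 0, max(25.94, 0) = 25.94
Node u (S = 126): V_u = e^(−0.01)·[0.5779·0.0000 + 0.4221·0.0000] = 0.0000
Node d (S = 78.75): V_d = e^(−0.01)·[0.5779·0.0000 + 0.4221·25.9375] = 10.8396
Node 0 (S = 105): V_0 = e^(−0.01)·[0.5779·0.0000 + 0.4221·10.8396] = 4.5300

€4.53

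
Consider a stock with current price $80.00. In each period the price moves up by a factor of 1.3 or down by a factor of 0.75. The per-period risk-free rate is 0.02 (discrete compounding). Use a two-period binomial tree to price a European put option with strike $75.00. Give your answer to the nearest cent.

$7.47

Risk-neutral probability p = (1 + 0.02 − 0.75)/(1.3 − 0.75) = 0.2700/0.5500 = 0.4909
Terminal stock prices: S_uu = 135.2, S_ud = 78, S_dd = 45
Terminal payoffs (K − S): max(-60.2, 0) = 0, max(-3, 0) = 0, max(30, 0) = 30
Node u (S = 104): V_u = 1/1.02·[0.4909·0.0000 + 0.5091·0.0000] = 0.0000
Node d (S = 60): V_d = 1/1.02·[0.4909·0.0000 + 0.5091·30.0000] = 14.9733
Node 0 (S = 80): V_0 = 1/1.02·[0.4909·0.0000 + 0.5091·14.9733] = 7.4733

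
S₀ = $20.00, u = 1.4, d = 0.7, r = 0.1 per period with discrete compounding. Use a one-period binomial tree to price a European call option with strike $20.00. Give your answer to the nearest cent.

Risk-neutral probability p = (1 + 0.1 − 0.7)/(1.4 − 0.7) = 0.4000/0.7000 = 0.5714
Terminal stock prices: S_u = 28, S_d = 14
Terminal payoffs (S − K): max(8, 0) = 8, max(-6, 0) = 0
Node 0 (S = 20): V_0 = 1/1.1·[0.5714·8.0000 + 0.4286·0.0000] = 4.1558

$4.16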